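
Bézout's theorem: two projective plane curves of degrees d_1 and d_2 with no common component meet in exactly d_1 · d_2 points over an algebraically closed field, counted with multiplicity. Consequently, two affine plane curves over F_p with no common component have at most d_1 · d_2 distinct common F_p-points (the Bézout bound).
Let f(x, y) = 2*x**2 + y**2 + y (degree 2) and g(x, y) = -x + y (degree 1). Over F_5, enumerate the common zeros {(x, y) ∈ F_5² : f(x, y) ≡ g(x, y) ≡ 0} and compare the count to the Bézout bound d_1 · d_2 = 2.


Common zeros: {(0, 0), (3, 3)}; count = 2; Bézout bound = 2.

deg(f) = 2, deg(g) = 1, so Bézout bound = 2.
Scan x ∈ F_5. For each x, list the y ∈ F_5 with f(x, y) ≡ 0 and those with g(x, y) ≡ 0 (mod 5); the common zeros in that column are the intersection.
  x = 0: f ≡ 0 at y ∈ {0, 4}; g ≡ 0 at y ∈ {0}; common: {0}.
  x = 1: f ≡ 0 at y ∈ ∅; g ≡ 0 at y ∈ {1}; common: ∅.
  x = 2: f ≡ 0 at y ∈ {1, 3}; g ≡ 0 at y ∈ {2}; common: ∅.
  x = 3: f ≡ 0 at y ∈ {1, 3}; g ≡ 0 at y ∈ {3}; common: {3}.
  x = 4: f ≡ 0 at y ∈ ∅; g ≡ 0 at y ∈ {4}; common: ∅.
Collecting: common zeros = {(0, 0), (3, 3)}, so the count is 2.
Comparison with the Bézout bound: 2 ≤ 2 = deg(f)·deg(g), as expected for curves with no common component (the bound is attained).


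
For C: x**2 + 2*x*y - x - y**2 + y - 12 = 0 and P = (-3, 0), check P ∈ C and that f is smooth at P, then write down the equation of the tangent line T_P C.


Tangent line at P: -7*x - 5*y - 21 = 0.

Step 1: f(-3, 0) = 0, so P lies on C.
Step 2: partial derivatives
  f_x(x, y) = 2*x + 2*y - 1, f_y(x, y) = 2*x - 2*y + 1.
  f_x(P) = -7, f_y(P) = -5 (gradient nonzero, so P is smooth).
Step 3: tangent line at P: -7·(x − -3) + -5·(y − 0) = 0.
Expanding: -7*x - 5*y - 21 = 0.


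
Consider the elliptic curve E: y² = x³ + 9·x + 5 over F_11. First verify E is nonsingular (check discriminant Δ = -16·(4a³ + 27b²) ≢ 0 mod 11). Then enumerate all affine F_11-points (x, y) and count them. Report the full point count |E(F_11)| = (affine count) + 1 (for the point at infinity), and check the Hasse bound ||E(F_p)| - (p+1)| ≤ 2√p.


Affine points = {(0, 4), (0, 7), (1, 2), (1, 9), (2, 3), (2, 8), (3, 2), (3, 9), (6, 0), (7, 2), (7, 9), (9, 1), (9, 10)}; affine count = 13; |E(F_11)| = 14.

Discriminant check: Δ ∝ 4a³ + 27b² = 4·9³ + 27·5² = 4·729 + 27·25 ≡ 5 (mod 11). Nonzero ⇒ E is nonsingular.
For each x ∈ F_11, compute rhs = x³ + 9·x + 5 mod 11, then count y ∈ F_11 with y² ≡ rhs.
  x = 0: rhs = 5, matching y values: 4, 7 (2 points).
  x = 1: rhs = 4, matching y values: 2, 9 (2 points).
  x = 2: rhs = 9, matching y values: 3, 8 (2 points).
  x = 3: rhs = 4, matching y values: 2, 9 (2 points).
  x = 4: rhs = 6, matching y values: none (0 points).
  x = 5: rhs = 10, matching y values: none (0 points).
  x = 6: rhs = 0, matching y values: 0 (1 points).
  x = 7: rhs = 4, matching y values: 2, 9 (2 points).
  x = 8: rhs = 6, matching y values: none (0 points).
  x = 9: rhs = 1, matching y values: 1, 10 (2 points).
  x = 10: rhs = 6, matching y values: none (0 points).
Total affine count: 13.
Full point count |E(F_11)| = 13 + 1 = 14.
Hasse bound: |14 − (11+1)| = |2| = 2 ≤ 2√11 ≈ 6.6332 ✓.


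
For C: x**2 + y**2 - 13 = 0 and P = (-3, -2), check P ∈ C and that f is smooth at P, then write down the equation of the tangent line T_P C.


Tangent line at P: -6*x - 4*y - 26 = 0.

Step 1: f(-3, -2) = 0, so P lies on C.
Step 2: partial derivatives
  f_x(x, y) = 2*x, f_y(x, y) = 2*y.
  f_x(P) = -6, f_y(P) = -4 (gradient nonzero, so P is smooth).
Step 3: tangent line at P: -6·(x − -3) + -4·(y − -2) = 0.
Expanding: -6*x - 4*y - 26 = 0.


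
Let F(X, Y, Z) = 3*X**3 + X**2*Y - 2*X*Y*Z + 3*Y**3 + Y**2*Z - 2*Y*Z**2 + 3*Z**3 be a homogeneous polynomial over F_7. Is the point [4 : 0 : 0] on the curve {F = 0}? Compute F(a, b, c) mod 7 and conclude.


F(4,0,0) ≡ 3 (mod 7); P is NOT on the curve.

Evaluate F(4, 0, 0) term-by-term (mod 7).
  3*X**3 ↦ 3·64·1·1 = 192
  X**2*Y ↦ 1·16·0·1 = 0
  -2*X*Y*Z ↦ -2·4·0·0 = 0
  3*Y**3 ↦ 3·1·0·1 = 0
  Y**2*Z ↦ 1·1·0·0 = 0
  -2*Y*Z**2 ↦ -2·1·0·0 = 0
  3*Z**3 ↦ 3·1·1·0 = 0
Sum: F(4, 0, 0) = (192) + (0) + (0) + (0) + (0) + (0) + (0) = 192.
Reducing mod 7: 192 ≡ 3 (mod 7).
Since F(a, b, c) ≡ 3 ≠ 0 (mod 7), P does NOT lie on the curve.


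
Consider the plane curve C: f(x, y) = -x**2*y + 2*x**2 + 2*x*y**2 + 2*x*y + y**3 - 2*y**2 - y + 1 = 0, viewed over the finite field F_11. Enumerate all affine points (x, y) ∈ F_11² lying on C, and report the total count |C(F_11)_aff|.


Affine F_11-points: {(1, 2), (2, 1), (2, 9), (2, 10), (4, 0), (5, 1), (7, 0), (8, 9), (9, 10)}; count = 9.

For each of the 121 pairs (x, y) ∈ F_11², evaluate f(x, y) mod 11. Record the zeros.
  x = 0: [0↦1, 1↦10, 2↦10, 3↦7, 4↦7, 5↦5, 6↦7, 7↦8, 8↦3, 9↦9, 10↦10]  zeros at y ∈ ∅
  x = 1: [0↦3, 1↦4, 2↦0, 3↦8, 4↦1, 5↦7, 6↦10, 7↦5, 8↦9, 9↦6, 10↦2]  zeros at y ∈ {2}
  x = 2: [0↦9, 1↦0, 2↦1, 3↦7, 4↦2, 5↦3, 6↦5, 7↦3, 8↦3, 9↦0, 10↦0]  zeros at y ∈ {1, 9, 10}
  x = 3: [0↦8, 1↦9, 2↦2, 3↦4, 4↦10, 5↦4, 6↦3, 7↦2, 8↦7, 9↦2, 10↦4]  zeros at y ∈ ∅
  x = 4: [0↦0, 1↦9, 2↦3, 3↦10, 4↦3, 5↦10, 6↦4, 7↦2, 8↦10, 9↦1, 10↦3]  zeros at y ∈ {0}
  x = 5: [0↦7, 1↦0, 2↦4, 3↦3, 4↦3, 5↦10, 6↦8, 7↦3, 8↦1, 9↦8, 10↦8]  zeros at y ∈ {1}
  x = 6: [0↦7, 1↦4, 2↦5, 3↦5, 4↦10, 5↦4, 6↦4, 7↦5, 8↦2, 9↦1, 10↦8]  zeros at y ∈ ∅
  x = 7: [0↦0, 1↦10, 2↦6, 3↦5, 4↦2, 5↦3, 6↦3, 7↦8, 8↦2, 9↦2, 10↦3]  zeros at y ∈ {0}
  x = 8: [0↦8, 1↦7, 2↦7, 3↦3, 4↦1, 5↦7, 6↦5, 7↦1, 8↦1, 9↦0, 10↦4]  zeros at y ∈ {9}
  x = 9: [0↦9, 1↦6, 2↦8, 3↦10, 4↦7, 5↦5, 6↦10, 7↦6, 8↦10, 9↦6, 10↦0]  zeros at y ∈ {10}
  x = 10: [0↦3, 1↦7, 2↦9, 3↦4, 4↦9, 5↦8, 6↦7, 7↦1, 8↦7, 9↦9, 10↦2]  zeros at y ∈ ∅
Collecting zeros: affine points = {(1, 2), (2, 1), (2, 9), (2, 10), (4, 0), (5, 1), (7, 0), (8, 9), (9, 10)}.
Total count |C(F_11)_aff| = 9.


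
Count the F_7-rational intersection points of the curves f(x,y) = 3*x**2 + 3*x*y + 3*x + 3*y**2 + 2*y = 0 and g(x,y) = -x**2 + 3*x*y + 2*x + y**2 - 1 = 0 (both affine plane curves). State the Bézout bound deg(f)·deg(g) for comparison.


Common zeros: ∅; count = 0; Bézout bound = 4.

deg(f) = 2, deg(g) = 2, so Bézout bound = 4.
Scan x ∈ F_7. For each x, list the y ∈ F_7 with f(x, y) ≡ 0 and those with g(x, y) ≡ 0 (mod 7); the common zeros in that column are the intersection.
  x = 0: f ≡ 0 at y ∈ {0, 4}; g ≡ 0 at y ∈ {1, 6}; common: ∅.
  x = 1: f ≡ 0 at y ∈ {1, 2}; g ≡ 0 at y ∈ {0, 4}; common: ∅.
  x = 2: f ≡ 0 at y ∈ {4, 5}; g ≡ 0 at y ∈ ∅; common: ∅.
  x = 3: f ≡ 0 at y ∈ {2, 6}; g ≡ 0 at y ∈ ∅; common: ∅.
  x = 4: f ≡ 0 at y ∈ {1, 6}; g ≡ 0 at y ∈ ∅; common: ∅.
  x = 5: f ≡ 0 at y ∈ {3}; g ≡ 0 at y ∈ {1, 5}; common: ∅.
  x = 6: f ≡ 0 at y ∈ {0, 5}; g ≡ 0 at y ∈ {4, 6}; common: ∅.
Collecting: common zeros = ∅, so the count is 0.
Comparison with the Bézout bound: 0 ≤ 4 = deg(f)·deg(g), as expected for curves with no common component (the affine F_7-count falls short of the bound because intersections may lie at infinity, over extension fields, or carry multiplicity).


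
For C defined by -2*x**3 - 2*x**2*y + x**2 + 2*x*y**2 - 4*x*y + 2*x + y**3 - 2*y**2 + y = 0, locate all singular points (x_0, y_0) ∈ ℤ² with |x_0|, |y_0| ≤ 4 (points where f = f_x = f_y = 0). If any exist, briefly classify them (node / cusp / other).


Singular points: {(0, 1)}; classification: node.

Compute partial derivatives:
  f_x = -6*x**2 - 4*x*y + 2*x + 2*y**2 - 4*y + 2.
  f_y = -2*x**2 + 4*x*y - 4*x + 3*y**2 - 4*y + 1.
Scan x_0 ∈ {−4, ..., 4}. For each x_0, f_y(x_0, y) is a polynomial in y; find its integer roots y ∈ {−4, ..., 4}, then test f_x and f at those candidates.
  x = -4: f_y(-4, y) = 3*y**2 - 20*y - 15; no integer root y with |y| ≤ 4.
  x = -3: f_y(-3, y) = 3*y**2 - 16*y - 5; no integer root y with |y| ≤ 4.
  x = -2: f_y(-2, y) = 3*y**2 - 12*y + 1; no integer root y with |y| ≤ 4.
  x = -1: f_y(-1, y) = 3*y**2 - 8*y + 3; no integer root y with |y| ≤ 4.
  x = 0: f_y(0, y) = 3*y**2 - 4*y + 1; vanishes at y ∈ {1}. (0, 1): f_x = 0, f = 0 — SINGULAR.
  x = 1: f_y(1, y) = 3*y**2 - 5; no integer root y with |y| ≤ 4.
  x = 2: f_y(2, y) = 3*y**2 + 4*y - 15; vanishes at y ∈ {-3}. (2, -3): f_x = 36 ≠ 0.
  x = 3: f_y(3, y) = 3*y**2 + 8*y - 29; no integer root y with |y| ≤ 4.
  x = 4: f_y(4, y) = 3*y**2 + 12*y - 47; no integer root y with |y| ≤ 4.
Only singular point on the grid: (0, 1).
Classify: substitute x = 0 + u, y = 1 + v and expand: f = -2*u**3 - 2*u**2*v - u**2 + 2*u*v**2 + v**3 + v**2.
No constant or linear terms (consistent with a singular point). Quadratic part: -u**2 + v**2. Cubic part: -2*u**3 - 2*u**2*v + 2*u*v**2 + v**3.
The quadratic part v**2 - u**2 = (v − u)(v + u) splits into two distinct linear factors, so there are two distinct tangent lines y − 1 = ±(x − 0) — this is a node (ordinary double point).
Classification: node.


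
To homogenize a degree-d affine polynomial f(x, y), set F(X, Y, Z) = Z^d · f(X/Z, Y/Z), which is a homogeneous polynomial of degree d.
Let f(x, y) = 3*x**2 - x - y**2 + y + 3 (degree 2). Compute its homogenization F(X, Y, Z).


F(X, Y, Z) = 3*X**2 - X*Z - Y**2 + Y*Z + 3*Z**2

deg(f) = 2.
Substitute x = X/Z, y = Y/Z into f, then multiply by Z^2.
  monomial 3·x^2·y^0 ↦ 3·X^2·Y^0·Z^0.
  monomial -1·x^1·y^0 ↦ -1·X^1·Y^0·Z^1.
  monomial -1·x^0·y^2 ↦ -1·X^0·Y^2·Z^0.
  monomial 1·x^0·y^1 ↦ 1·X^0·Y^1·Z^1.
  monomial 3·x^0·y^0 ↦ 3·X^0·Y^0·Z^2.
Collecting: F(X, Y, Z) = 3*X**2 - X*Z - Y**2 + Y*Z + 3*Z**2.


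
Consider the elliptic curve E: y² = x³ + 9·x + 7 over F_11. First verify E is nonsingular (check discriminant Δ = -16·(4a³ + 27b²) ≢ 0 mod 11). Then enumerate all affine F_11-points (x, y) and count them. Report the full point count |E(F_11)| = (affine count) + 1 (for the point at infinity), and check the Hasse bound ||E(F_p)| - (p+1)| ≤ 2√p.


Affine points = {(2, 0), (5, 1), (5, 10), (9, 5), (9, 6)}; affine count = 5; |E(F_11)| = 6.

Discriminant check: Δ ∝ 4a³ + 27b² = 4·9³ + 27·7² = 4·729 + 27·49 ≡ 4 (mod 11). Nonzero ⇒ E is nonsingular.
For each x ∈ F_11, compute rhs = x³ + 9·x + 7 mod 11, then count y ∈ F_11 with y² ≡ rhs.
  x = 0: rhs = 7, matching y values: none (0 points).
  x = 1: rhs = 6, matching y values: none (0 points).
  x = 2: rhs = 0, matching y values: 0 (1 points).
  x = 3: rhs = 6, matching y values: none (0 points).
  x = 4: rhs = 8, matching y values: none (0 points).
  x = 5: rhs = 1, matching y values: 1, 10 (2 points).
  x = 6: rhs = 2, matching y values: none (0 points).
  x = 7: rhs = 6, matching y values: none (0 points).
  x = 8: rhs = 8, matching y values: none (0 points).
  x = 9: rhs = 3, matching y values: 5, 6 (2 points).
  x = 10: rhs = 8, matching y values: none (0 points).
Total affine count: 5.
Full point count |E(F_11)| = 5 + 1 = 6.
Hasse bound: |6 − (11+1)| = |-6| = 6 ≤ 2√11 ≈ 6.6332 ✓.


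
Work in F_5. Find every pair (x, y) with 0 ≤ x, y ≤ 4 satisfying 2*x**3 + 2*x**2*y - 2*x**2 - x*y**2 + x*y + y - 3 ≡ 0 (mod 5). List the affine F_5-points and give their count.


Affine F_5-points: {(0, 3), (1, 1), (1, 3), (2, 0), (2, 3), (3, 2)}; count = 6.

For each of the 25 pairs (x, y) ∈ F_5², evaluate f(x, y) mod 5. Record the zeros.
  x = 0: [0↦2, 1↦3, 2↦4, 3↦0, 4↦1]  zeros at y ∈ {3}
  x = 1: [0↦2, 1↦0, 2↦1, 3↦0, 4↦2]  zeros at y ∈ {1, 3}
  x = 2: [0↦0, 1↦4, 2↦4, 3↦0, 4↦2]  zeros at y ∈ {0, 3}
  x = 3: [0↦3, 1↦2, 2↦0, 3↦2, 4↦3]  zeros at y ∈ {2}
  x = 4: [0↦3, 1↦1, 2↦1, 3↦3, 4↦2]  zeros at y ∈ ∅
Collecting zeros: affine points = {(0, 3), (1, 1), (1, 3), (2, 0), (2, 3), (3, 2)}.
Total count |C(F_5)_aff| = 6.


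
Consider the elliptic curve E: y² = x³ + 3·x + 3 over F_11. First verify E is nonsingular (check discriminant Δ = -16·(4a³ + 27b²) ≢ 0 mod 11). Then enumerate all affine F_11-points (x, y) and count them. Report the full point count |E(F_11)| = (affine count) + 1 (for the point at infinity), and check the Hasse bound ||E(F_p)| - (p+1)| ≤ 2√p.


Affine points = {(0, 5), (0, 6), (5, 0), (7, 2), (7, 9), (8, 0), (9, 0)}; affine count = 7; |E(F_11)| = 8.

Discriminant check: Δ ∝ 4a³ + 27b² = 4·3³ + 27·3² = 4·27 + 27·9 ≡ 10 (mod 11). Nonzero ⇒ E is nonsingular.
For each x ∈ F_11, compute rhs = x³ + 3·x + 3 mod 11, then count y ∈ F_11 with y² ≡ rhs.
  x = 0: rhs = 3, matching y values: 5, 6 (2 points).
  x = 1: rhs = 7, matching y values: none (0 points).
  x = 2: rhs = 6, matching y values: none (0 points).
  x = 3: rhs = 6, matching y values: none (0 points).
  x = 4: rhs = 2, matching y values: none (0 points).
  x = 5: rhs = 0, matching y values: 0 (1 points).
  x = 6: rhs = 6, matching y values: none (0 points).
  x = 7: rhs = 4, matching y values: 2, 9 (2 points).
  x = 8: rhs = 0, matching y values: 0 (1 points).
  x = 9: rhs = 0, matching y values: 0 (1 points).
  x = 10: rhs = 10, matching y values: none (0 points).
Total affine count: 7.
Full point count |E(F_11)| = 7 + 1 = 8.
Hasse bound: |8 − (11+1)| = |-4| = 4 ≤ 2√11 ≈ 6.6332 ✓.


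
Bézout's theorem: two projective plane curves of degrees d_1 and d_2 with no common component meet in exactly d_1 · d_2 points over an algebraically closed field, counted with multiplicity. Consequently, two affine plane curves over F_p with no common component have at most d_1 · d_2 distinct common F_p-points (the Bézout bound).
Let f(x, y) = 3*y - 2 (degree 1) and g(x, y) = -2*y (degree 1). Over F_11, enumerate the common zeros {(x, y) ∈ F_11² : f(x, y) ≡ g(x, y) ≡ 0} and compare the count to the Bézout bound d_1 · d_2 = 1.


Common zeros: ∅; count = 0; Bézout bound = 1.

deg(f) = 1, deg(g) = 1, so Bézout bound = 1.
Scan x ∈ F_11. For each x, list the y ∈ F_11 with f(x, y) ≡ 0 and those with g(x, y) ≡ 0 (mod 11); the common zeros in that column are the intersection.
  x = 0: f ≡ 0 at y ∈ {8}; g ≡ 0 at y ∈ {0}; common: ∅.
  x = 1: f ≡ 0 at y ∈ {8}; g ≡ 0 at y ∈ {0}; common: ∅.
  x = 2: f ≡ 0 at y ∈ {8}; g ≡ 0 at y ∈ {0}; common: ∅.
  x = 3: f ≡ 0 at y ∈ {8}; g ≡ 0 at y ∈ {0}; common: ∅.
  x = 4: f ≡ 0 at y ∈ {8}; g ≡ 0 at y ∈ {0}; common: ∅.
  x = 5: f ≡ 0 at y ∈ {8}; g ≡ 0 at y ∈ {0}; common: ∅.
  x = 6: f ≡ 0 at y ∈ {8}; g ≡ 0 at y ∈ {0}; common: ∅.
  x = 7: f ≡ 0 at y ∈ {8}; g ≡ 0 at y ∈ {0}; common: ∅.
  x = 8: f ≡ 0 at y ∈ {8}; g ≡ 0 at y ∈ {0}; common: ∅.
  x = 9: f ≡ 0 at y ∈ {8}; g ≡ 0 at y ∈ {0}; common: ∅.
  x = 10: f ≡ 0 at y ∈ {8}; g ≡ 0 at y ∈ {0}; common: ∅.
Collecting: common zeros = ∅, so the count is 0.
Comparison with the Bézout bound: 0 ≤ 1 = deg(f)·deg(g), as expected for curves with no common component (the affine F_11-count falls short of the bound because intersections may lie at infinity, over extension fields, or carry multiplicity).


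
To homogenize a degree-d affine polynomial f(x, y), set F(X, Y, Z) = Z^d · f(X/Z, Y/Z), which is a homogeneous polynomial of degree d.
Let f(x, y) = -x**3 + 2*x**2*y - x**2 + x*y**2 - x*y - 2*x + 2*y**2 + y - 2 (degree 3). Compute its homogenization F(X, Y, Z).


F(X, Y, Z) = -X**3 + 2*X**2*Y - X**2*Z + X*Y**2 - X*Y*Z - 2*X*Z**2 + 2*Y**2*Z + Y*Z**2 - 2*Z**3

deg(f) = 3.
Substitute x = X/Z, y = Y/Z into f, then multiply by Z^3.
  monomial -1·x^3·y^0 ↦ -1·X^3·Y^0·Z^0.
  monomial 2·x^2·y^1 ↦ 2·X^2·Y^1·Z^0.
  monomial -1·x^2·y^0 ↦ -1·X^2·Y^0·Z^1.
  monomial 1·x^1·y^2 ↦ 1·X^1·Y^2·Z^0.
  monomial -1·x^1·y^1 ↦ -1·X^1·Y^1·Z^1.
  monomial -2·x^1·y^0 ↦ -2·X^1·Y^0·Z^2.
  monomial 2·x^0·y^2 ↦ 2·X^0·Y^2·Z^1.
  monomial 1·x^0·y^1 ↦ 1·X^0·Y^1·Z^2.
  monomial -2·x^0·y^0 ↦ -2·X^0·Y^0·Z^3.
Collecting: F(X, Y, Z) = -X**3 + 2*X**2*Y - X**2*Z + X*Y**2 - X*Y*Z - 2*X*Z**2 + 2*Y**2*Z + Y*Z**2 - 2*Z**3.


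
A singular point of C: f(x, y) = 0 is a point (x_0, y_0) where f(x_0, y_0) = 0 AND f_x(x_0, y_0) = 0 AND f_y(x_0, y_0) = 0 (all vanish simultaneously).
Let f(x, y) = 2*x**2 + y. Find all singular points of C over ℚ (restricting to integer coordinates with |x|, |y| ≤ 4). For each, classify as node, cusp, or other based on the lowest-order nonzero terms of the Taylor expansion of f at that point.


No singular points in the scanned grid; C is smooth there.

Compute partial derivatives:
  f_x = 4*x.
  f_y = 1.
f_y = 1 is a nonzero constant, so f_y never vanishes: no point (x, y) can satisfy f = f_x = f_y = 0. In particular no (x, y) ∈ {−4, ..., 4}² is singular; the curve is smooth.


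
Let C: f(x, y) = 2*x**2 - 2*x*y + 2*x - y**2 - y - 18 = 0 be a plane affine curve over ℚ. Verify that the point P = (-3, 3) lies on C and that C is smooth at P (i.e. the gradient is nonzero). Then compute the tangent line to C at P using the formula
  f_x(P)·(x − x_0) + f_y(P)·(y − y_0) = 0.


Tangent line at P: -16*x - y - 45 = 0.

Step 1: f(-3, 3) = 0, so P lies on C.
Step 2: partial derivatives
  f_x(x, y) = 4*x - 2*y + 2, f_y(x, y) = -2*x - 2*y - 1.
  f_x(P) = -16, f_y(P) = -1 (gradient nonzero, so P is smooth).
Step 3: tangent line at P: -16·(x − -3) + -1·(y − 3) = 0.
Expanding: -16*x - y - 45 = 0.


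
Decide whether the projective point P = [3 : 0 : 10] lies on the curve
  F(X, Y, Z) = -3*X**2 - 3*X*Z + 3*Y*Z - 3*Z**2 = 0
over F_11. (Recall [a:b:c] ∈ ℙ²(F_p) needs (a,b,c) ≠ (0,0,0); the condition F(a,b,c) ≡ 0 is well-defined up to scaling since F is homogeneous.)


F(3,0,10) ≡ 1 (mod 11); P is NOT on the curve.

Evaluate F(3, 0, 10) term-by-term (mod 11).
  -3*X**2 ↦ -3·9·1·1 = -27
  -3*X*Z ↦ -3·3·1·10 = -90
  3*Y*Z ↦ 3·1·0·10 = 0
  -3*Z**2 ↦ -3·1·1·100 = -300
Sum: F(3, 0, 10) = (-27) + (-90) + (0) + (-300) = -417.
Reducing mod 11: -417 ≡ 1 (mod 11).
Since F(a, b, c) ≡ 1 ≠ 0 (mod 11), P does NOT lie on the curve.


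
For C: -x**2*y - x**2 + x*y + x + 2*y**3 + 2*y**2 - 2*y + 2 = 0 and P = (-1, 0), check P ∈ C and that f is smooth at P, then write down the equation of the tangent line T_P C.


Tangent line at P: 3*x - 4*y + 3 = 0.

Step 1: f(-1, 0) = 0, so P lies on C.
Step 2: partial derivatives
  f_x(x, y) = -2*x*y - 2*x + y + 1, f_y(x, y) = -x**2 + x + 6*y**2 + 4*y - 2.
  f_x(P) = 3, f_y(P) = -4 (gradient nonzero, so P is smooth).
Step 3: tangent line at P: 3·(x − -1) + -4·(y − 0) = 0.
Expanding: 3*x - 4*y + 3 = 0.


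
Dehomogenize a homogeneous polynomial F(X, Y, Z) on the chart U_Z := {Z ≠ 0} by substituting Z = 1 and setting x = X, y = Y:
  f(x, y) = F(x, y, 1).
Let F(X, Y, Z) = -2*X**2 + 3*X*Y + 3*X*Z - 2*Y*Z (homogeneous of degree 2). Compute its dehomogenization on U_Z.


f(x, y) = -2*x**2 + 3*x*y + 3*x - 2*y

On U_Z we set Z = 1. Each monomial c·X^i·Y^j·Z^k in F becomes c·x^i·y^j·1^k = c·x^i·y^j.
Substituting Z = 1: F(X, Y, 1) = -2*x**2 + 3*x*y + 3*x - 2*y.
Note: deg(f) ≤ deg(F) = 2; strict inequality happens when F is divisible by Z (lost terms).


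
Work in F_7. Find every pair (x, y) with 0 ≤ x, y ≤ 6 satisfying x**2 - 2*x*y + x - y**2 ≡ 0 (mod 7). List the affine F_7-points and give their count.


Affine F_7-points: {(0, 0), (3, 4), (4, 2), (4, 4), (6, 0), (6, 2)}; count = 6.

For each of the 49 pairs (x, y) ∈ F_7², evaluate f(x, y) mod 7. Record the zeros.
  x = 0: [0↦0, 1↦6, 2↦3, 3↦5, 4↦5, 5↦3, 6↦6]  zeros at y ∈ {0}
  x = 1: [0↦2, 1↦6, 2↦1, 3↦1, 4↦6, 5↦2, 6↦3]  zeros at y ∈ ∅
  x = 2: [0↦6, 1↦1, 2↦1, 3↦6, 4↦2, 5↦3, 6↦2]  zeros at y ∈ ∅
  x = 3: [0↦5, 1↦5, 2↦3, 3↦6, 4↦0, 5↦6, 6↦3]  zeros at y ∈ {4}
  x = 4: [0↦6, 1↦4, 2↦0, 3↦1, 4↦0, 5↦4, 6↦6]  zeros at y ∈ {2, 4}
  x = 5: [0↦2, 1↦5, 2↦6, 3↦5, 4↦2, 5↦4, 6↦4]  zeros at y ∈ ∅
  x = 6: [0↦0, 1↦1, 2↦0, 3↦4, 4↦6, 5↦6, 6↦4]  zeros at y ∈ {0, 2}
Collecting zeros: affine points = {(0, 0), (3, 4), (4, 2), (4, 4), (6, 0), (6, 2)}.
Total count |C(F_7)_aff| = 6.


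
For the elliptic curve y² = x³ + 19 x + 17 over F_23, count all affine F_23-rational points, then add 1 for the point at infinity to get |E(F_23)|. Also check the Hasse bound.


Affine points = {(3, 3), (3, 20), (6, 5), (6, 18), (11, 4), (11, 19), (12, 8), (12, 15), (13, 0), (16, 1), (16, 22), (17, 3), (17, 20), (18, 2), (18, 21), (20, 5), (20, 18)}; affine count = 17; |E(F_23)| = 18.

Discriminant check: Δ ∝ 4a³ + 27b² = 4·19³ + 27·17² = 4·6859 + 27·289 ≡ 3 (mod 23). Nonzero ⇒ E is nonsingular.
For each x ∈ F_23, compute rhs = x³ + 19·x + 17 mod 23, then count y ∈ F_23 with y² ≡ rhs.
  x = 0: rhs = 17, matching y values: none (0 points).
  x = 1: rhs = 14, matching y values: none (0 points).
  x = 2: rhs = 17, matching y values: none (0 points).
  x = 3: rhs = 9, matching y values: 3, 20 (2 points).
  x = 4: rhs = 19, matching y values: none (0 points).
  x = 5: rhs = 7, matching y values: none (0 points).
  x = 6: rhs = 2, matching y values: 5, 18 (2 points).
  x = 7: rhs = 10, matching y values: none (0 points).
  x = 8: rhs = 14, matching y values: none (0 points).
  x = 9: rhs = 20, matching y values: none (0 points).
  x = 10: rhs = 11, matching y values: none (0 points).
  x = 11: rhs = 16, matching y values: 4, 19 (2 points).
  x = 12: rhs = 18, matching y values: 8, 15 (2 points).
  x = 13: rhs = 0, matching y values: 0 (1 points).
  x = 14: rhs = 14, matching y values: none (0 points).
  x = 15: rhs = 20, matching y values: none (0 points).
  x = 16: rhs = 1, matching y values: 1, 22 (2 points).
  x = 17: rhs = 9, matching y values: 3, 20 (2 points).
  x = 18: rhs = 4, matching y values: 2, 21 (2 points).
  x = 19: rhs = 15, matching y values: none (0 points).
  x = 20: rhs = 2, matching y values: 5, 18 (2 points).
  x = 21: rhs = 17, matching y values: none (0 points).
  x = 22: rhs = 20, matching y values: none (0 points).
Total affine count: 17.
Full point count |E(F_23)| = 17 + 1 = 18.
Hasse bound: |18 − (23+1)| = |-6| = 6 ≤ 2√23 ≈ 9.5917 ✓.


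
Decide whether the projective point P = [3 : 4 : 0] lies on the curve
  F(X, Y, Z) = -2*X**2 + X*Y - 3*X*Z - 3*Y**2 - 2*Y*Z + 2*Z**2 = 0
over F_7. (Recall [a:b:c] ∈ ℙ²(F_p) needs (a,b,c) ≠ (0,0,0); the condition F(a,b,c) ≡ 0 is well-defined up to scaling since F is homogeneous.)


F(3,4,0) ≡ 2 (mod 7); P is NOT on the curve.

Evaluate F(3, 4, 0) term-by-term (mod 7).
  -2*X**2 ↦ -2·9·1·1 = -18
  X*Y ↦ 1·3·4·1 = 12
  -3*X*Z ↦ -3·3·1·0 = 0
  -3*Y**2 ↦ -3·1·16·1 = -48
  -2*Y*Z ↦ -2·1·4·0 = 0
  2*Z**2 ↦ 2·1·1·0 = 0
Sum: F(3, 4, 0) = (-18) + (12) + (0) + (-48) + (0) + (0) = -54.
Reducing mod 7: -54 ≡ 2 (mod 7).
Since F(a, b, c) ≡ 2 ≠ 0 (mod 7), P does NOT lie on the curve.


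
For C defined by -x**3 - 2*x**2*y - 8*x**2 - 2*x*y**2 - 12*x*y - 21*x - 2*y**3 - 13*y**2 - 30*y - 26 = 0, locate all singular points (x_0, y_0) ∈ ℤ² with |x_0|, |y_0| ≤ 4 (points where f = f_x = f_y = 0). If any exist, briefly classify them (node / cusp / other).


Singular points: {(-1, -2)}; classification: node.

Compute partial derivatives:
  f_x = -3*x**2 - 4*x*y - 16*x - 2*y**2 - 12*y - 21.
  f_y = -2*x**2 - 4*x*y - 12*x - 6*y**2 - 26*y - 30.
Scan x_0 ∈ {−4, ..., 4}. For each x_0, f_y(x_0, y) is a polynomial in y; find its integer roots y ∈ {−4, ..., 4}, then test f_x and f at those candidates.
  x = -4: f_y(-4, y) = -6*y**2 - 10*y - 14; no integer root y with |y| ≤ 4.
  x = -3: f_y(-3, y) = -6*y**2 - 14*y - 12; no integer root y with |y| ≤ 4.
  x = -2: f_y(-2, y) = -6*y**2 - 18*y - 14; no integer root y with |y| ≤ 4.
  x = -1: f_y(-1, y) = -6*y**2 - 22*y - 20; vanishes at y ∈ {-2}. (-1, -2): f_x = 0, f = 0 — SINGULAR.
  x = 0: f_y(0, y) = -6*y**2 - 26*y - 30; no integer root y with |y| ≤ 4.
  x = 1: f_y(1, y) = -6*y**2 - 30*y - 44; no integer root y with |y| ≤ 4.
  x = 2: f_y(2, y) = -6*y**2 - 34*y - 62; no integer root y with |y| ≤ 4.
  x = 3: f_y(3, y) = -6*y**2 - 38*y - 84; no integer root y with |y| ≤ 4.
  x = 4: f_y(4, y) = -6*y**2 - 42*y - 110; no integer root y with |y| ≤ 4.
Only singular point on the grid: (-1, -2).
Classify: substitute x = -1 + u, y = -2 + v and expand: f = -u**3 - 2*u**2*v - u**2 - 2*u*v**2 - 2*v**3 + v**2.
No constant or linear terms (consistent with a singular point). Quadratic part: -u**2 + v**2. Cubic part: -u**3 - 2*u**2*v - 2*u*v**2 - 2*v**3.
The quadratic part v**2 - u**2 = (v − u)(v + u) splits into two distinct linear factors, so there are two distinct tangent lines y − -2 = ±(x − -1) — this is a node (ordinary double point).
Classification: node.


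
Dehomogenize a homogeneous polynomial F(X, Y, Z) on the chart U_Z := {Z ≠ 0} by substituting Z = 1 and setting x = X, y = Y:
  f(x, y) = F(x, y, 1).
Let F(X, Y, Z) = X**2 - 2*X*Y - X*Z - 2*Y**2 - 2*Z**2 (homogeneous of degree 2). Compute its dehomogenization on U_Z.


f(x, y) = x**2 - 2*x*y - x - 2*y**2 - 2

On U_Z we set Z = 1. Each monomial c·X^i·Y^j·Z^k in F becomes c·x^i·y^j·1^k = c·x^i·y^j.
Substituting Z = 1: F(X, Y, 1) = x**2 - 2*x*y - x - 2*y**2 - 2.
Note: deg(f) ≤ deg(F) = 2; strict inequality happens when F is divisible by Z (lost terms).


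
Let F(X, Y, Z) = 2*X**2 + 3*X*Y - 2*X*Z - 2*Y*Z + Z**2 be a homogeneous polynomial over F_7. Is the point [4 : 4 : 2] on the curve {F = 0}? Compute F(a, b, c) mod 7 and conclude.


F(4,4,2) ≡ 3 (mod 7); P is NOT on the curve.

Evaluate F(4, 4, 2) term-by-term (mod 7).
  2*X**2 ↦ 2·16·1·1 = 32
  3*X*Y ↦ 3·4·4·1 = 48
  -2*X*Z ↦ -2·4·1·2 = -16
  -2*Y*Z ↦ -2·1·4·2 = -16
  Z**2 ↦ 1·1·1·4 = 4
Sum: F(4, 4, 2) = (32) + (48) + (-16) + (-16) + (4) = 52.
Reducing mod 7: 52 ≡ 3 (mod 7).
Since F(a, b, c) ≡ 3 ≠ 0 (mod 7), P does NOT lie on the curve.


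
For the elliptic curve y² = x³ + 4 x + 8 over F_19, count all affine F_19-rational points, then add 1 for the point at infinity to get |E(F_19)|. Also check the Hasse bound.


Affine points = {(2, 9), (2, 10), (3, 3), (3, 16), (5, 1), (5, 18), (6, 1), (6, 18), (8, 1), (8, 18), (12, 6), (12, 13), (15, 2), (15, 17), (16, 8), (16, 11), (17, 7), (17, 12)}; affine count = 18; |E(F_19)| = 19.

Discriminant check: Δ ∝ 4a³ + 27b² = 4·4³ + 27·8² = 4·64 + 27·64 ≡ 8 (mod 19). Nonzero ⇒ E is nonsingular.
For each x ∈ F_19, compute rhs = x³ + 4·x + 8 mod 19, then count y ∈ F_19 with y² ≡ rhs.
  x = 0: rhs = 8, matching y values: none (0 points).
  x = 1: rhs = 13, matching y values: none (0 points).
  x = 2: rhs = 5, matching y values: 9, 10 (2 points).
  x = 3: rhs = 9, matching y values: 3, 16 (2 points).
  x = 4: rhs = 12, matching y values: none (0 points).
  x = 5: rhs = 1, matching y values: 1, 18 (2 points).
  x = 6: rhs = 1, matching y values: 1, 18 (2 points).
  x = 7: rhs = 18, matching y values: none (0 points).
  x = 8: rhs = 1, matching y values: 1, 18 (2 points).
  x = 9: rhs = 13, matching y values: none (0 points).
  x = 10: rhs = 3, matching y values: none (0 points).
  x = 11: rhs = 15, matching y values: none (0 points).
  x = 12: rhs = 17, matching y values: 6, 13 (2 points).
  x = 13: rhs = 15, matching y values: none (0 points).
  x = 14: rhs = 15, matching y values: none (0 points).
  x = 15: rhs = 4, matching y values: 2, 17 (2 points).
  x = 16: rhs = 7, matching y values: 8, 11 (2 points).
  x = 17: rhs = 11, matching y values: 7, 12 (2 points).
  x = 18: rhs = 3, matching y values: none (0 points).
Total affine count: 18.
Full point count |E(F_19)| = 18 + 1 = 19.
Hasse bound: |19 − (19+1)| = |-1| = 1 ≤ 2√19 ≈ 8.7178 ✓.


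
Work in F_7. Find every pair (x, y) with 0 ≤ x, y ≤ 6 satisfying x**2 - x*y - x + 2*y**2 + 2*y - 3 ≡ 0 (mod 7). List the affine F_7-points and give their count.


Affine F_7-points: {(0, 3), (1, 1), (1, 2), (2, 2), (2, 5), (4, 3), (4, 5)}; count = 7.

For each of the 49 pairs (x, y) ∈ F_7², evaluate f(x, y) mod 7. Record the zeros.
  x = 0: [0↦4, 1↦1, 2↦2, 3↦0, 4↦2, 5↦1, 6↦4]  zeros at y ∈ {3}
  x = 1: [0↦4, 1↦0, 2↦0, 3↦4, 4↦5, 5↦3, 6↦5]  zeros at y ∈ {1, 2}
  x = 2: [0↦6, 1↦1, 2↦0, 3↦3, 4↦3, 5↦0, 6↦1]  zeros at y ∈ {2, 5}
  x = 3: [0↦3, 1↦4, 2↦2, 3↦4, 4↦3, 5↦6, 6↦6]  zeros at y ∈ ∅
  x = 4: [0↦2, 1↦2, 2↦6, 3↦0, 4↦5, 5↦0, 6↦6]  zeros at y ∈ {3, 5}
  x = 5: [0↦3, 1↦2, 2↦5, 3↦5, 4↦2, 5↦3, 6↦1]  zeros at y ∈ ∅
  x = 6: [0↦6, 1↦4, 2↦6, 3↦5, 4↦1, 5↦1, 6↦5]  zeros at y ∈ ∅
Collecting zeros: affine points = {(0, 3), (1, 1), (1, 2), (2, 2), (2, 5), (4, 3), (4, 5)}.
Total count |C(F_7)_aff| = 7.


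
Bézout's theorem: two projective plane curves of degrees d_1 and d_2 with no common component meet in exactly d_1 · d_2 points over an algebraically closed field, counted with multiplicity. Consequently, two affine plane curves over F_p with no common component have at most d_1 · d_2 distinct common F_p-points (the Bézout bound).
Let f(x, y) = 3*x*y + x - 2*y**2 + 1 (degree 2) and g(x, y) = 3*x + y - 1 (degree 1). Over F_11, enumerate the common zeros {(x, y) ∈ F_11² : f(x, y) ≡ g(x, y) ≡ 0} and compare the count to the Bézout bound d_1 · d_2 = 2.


Common zeros: {(2, 6), (10, 4)}; count = 2; Bézout bound = 2.

deg(f) = 2, deg(g) = 1, so Bézout bound = 2.
Scan x ∈ F_11. For each x, list the y ∈ F_11 with f(x, y) ≡ 0 and those with g(x, y) ≡ 0 (mod 11); the common zeros in that column are the intersection.
  x = 0: f ≡ 0 at y ∈ ∅; g ≡ 0 at y ∈ {1}; common: ∅.
  x = 1: f ≡ 0 at y ∈ {2, 5}; g ≡ 0 at y ∈ {9}; common: ∅.
  x = 2: f ≡ 0 at y ∈ {6, 8}; g ≡ 0 at y ∈ {6}; common: {6}.
  x = 3: f ≡ 0 at y ∈ {1, 9}; g ≡ 0 at y ∈ {3}; common: ∅.
  x = 4: f ≡ 0 at y ∈ ∅; g ≡ 0 at y ∈ {0}; common: ∅.
  x = 5: f ≡ 0 at y ∈ {3, 10}; g ≡ 0 at y ∈ {8}; common: ∅.
  x = 6: f ≡ 0 at y ∈ ∅; g ≡ 0 at y ∈ {5}; common: ∅.
  x = 7: f ≡ 0 at y ∈ ∅; g ≡ 0 at y ∈ {2}; common: ∅.
  x = 8: f ≡ 0 at y ∈ ∅; g ≡ 0 at y ∈ {10}; common: ∅.
  x = 9: f ≡ 0 at y ∈ ∅; g ≡ 0 at y ∈ {7}; common: ∅.
  x = 10: f ≡ 0 at y ∈ {0, 4}; g ≡ 0 at y ∈ {4}; common: {4}.
Collecting: common zeros = {(2, 6), (10, 4)}, so the count is 2.
Comparison with the Bézout bound: 2 ≤ 2 = deg(f)·deg(g), as expected for curves with no common component (the bound is attained).


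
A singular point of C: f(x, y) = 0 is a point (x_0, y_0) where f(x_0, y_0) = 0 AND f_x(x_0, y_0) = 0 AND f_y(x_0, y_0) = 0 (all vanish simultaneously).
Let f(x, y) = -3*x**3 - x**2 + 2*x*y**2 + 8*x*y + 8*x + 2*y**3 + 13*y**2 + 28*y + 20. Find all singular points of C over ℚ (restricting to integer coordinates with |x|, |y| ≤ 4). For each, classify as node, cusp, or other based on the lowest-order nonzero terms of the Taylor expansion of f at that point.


Singular points: {(0, -2)}; classification: node.

Compute partial derivatives:
  f_x = -9*x**2 - 2*x + 2*y**2 + 8*y + 8.
  f_y = 4*x*y + 8*x + 6*y**2 + 26*y + 28.
Scan x_0 ∈ {−4, ..., 4}. For each x_0, f_y(x_0, y) is a polynomial in y; find its integer roots y ∈ {−4, ..., 4}, then test f_x and f at those candidates.
  x = -4: f_y(-4, y) = 6*y**2 + 10*y - 4; vanishes at y ∈ {-2}. (-4, -2): f_x = -136 ≠ 0.
  x = -3: f_y(-3, y) = 6*y**2 + 14*y + 4; vanishes at y ∈ {-2}. (-3, -2): f_x = -75 ≠ 0.
  x = -2: f_y(-2, y) = 6*y**2 + 18*y + 12; vanishes at y ∈ {-2, -1}. (-2, -2): f_x = -32 ≠ 0; (-2, -1): f_x = -30 ≠ 0.
  x = -1: f_y(-1, y) = 6*y**2 + 22*y + 20; vanishes at y ∈ {-2}. (-1, -2): f_x = -7 ≠ 0.
  x = 0: f_y(0, y) = 6*y**2 + 26*y + 28; vanishes at y ∈ {-2}. (0, -2): f_x = 0, f = 0 — SINGULAR.
  x = 1: f_y(1, y) = 6*y**2 + 30*y + 36; vanishes at y ∈ {-3, -2}. (1, -3): f_x = -9 ≠ 0; (1, -2): f_x = -11 ≠ 0.
  x = 2: f_y(2, y) = 6*y**2 + 34*y + 44; vanishes at y ∈ {-2}. (2, -2): f_x = -40 ≠ 0.
  x = 3: f_y(3, y) = 6*y**2 + 38*y + 52; vanishes at y ∈ {-2}. (3, -2): f_x = -87 ≠ 0.
  x = 4: f_y(4, y) = 6*y**2 + 42*y + 60; vanishes at y ∈ {-2}. (4, -2): f_x = -152 ≠ 0.
Only singular point on the grid: (0, -2).
Classify: substitute x = 0 + u, y = -2 + v and expand: f = -3*u**3 - u**2 + 2*u*v**2 + 2*v**3 + v**2.
No constant or linear terms (consistent with a singular point). Quadratic part: -u**2 + v**2. Cubic part: -3*u**3 + 2*u*v**2 + 2*v**3.
The quadratic part v**2 - u**2 = (v − u)(v + u) splits into two distinct linear factors, so there are two distinct tangent lines y − -2 = ±(x − 0) — this is a node (ordinary double point).
Classification: node.


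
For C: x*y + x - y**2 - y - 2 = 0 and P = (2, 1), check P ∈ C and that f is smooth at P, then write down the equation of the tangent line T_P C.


Tangent line at P: 2*x - y - 3 = 0.

Step 1: f(2, 1) = 0, so P lies on C.
Step 2: partial derivatives
  f_x(x, y) = y + 1, f_y(x, y) = x - 2*y - 1.
  f_x(P) = 2, f_y(P) = -1 (gradient nonzero, so P is smooth).
Step 3: tangent line at P: 2·(x − 2) + -1·(y − 1) = 0.
Expanding: 2*x - y - 3 = 0.


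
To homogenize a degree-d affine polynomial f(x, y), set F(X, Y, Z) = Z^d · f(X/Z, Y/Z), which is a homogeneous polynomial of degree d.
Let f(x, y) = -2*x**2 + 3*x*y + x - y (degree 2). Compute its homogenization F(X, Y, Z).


F(X, Y, Z) = -2*X**2 + 3*X*Y + X*Z - Y*Z

deg(f) = 2.
Substitute x = X/Z, y = Y/Z into f, then multiply by Z^2.
  monomial -2·x^2·y^0 ↦ -2·X^2·Y^0·Z^0.
  monomial 3·x^1·y^1 ↦ 3·X^1·Y^1·Z^0.
  monomial 1·x^1·y^0 ↦ 1·X^1·Y^0·Z^1.
  monomial -1·x^0·y^1 ↦ -1·X^0·Y^1·Z^1.
Collecting: F(X, Y, Z) = -2*X**2 + 3*X*Y + X*Z - Y*Z.


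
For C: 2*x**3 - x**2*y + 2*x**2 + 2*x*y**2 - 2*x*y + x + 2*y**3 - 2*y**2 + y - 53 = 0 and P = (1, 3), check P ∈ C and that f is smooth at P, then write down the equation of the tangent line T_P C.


Tangent line at P: 17*x + 52*y - 173 = 0.

Step 1: f(1, 3) = 0, so P lies on C.
Step 2: partial derivatives
  f_x(x, y) = 6*x**2 - 2*x*y + 4*x + 2*y**2 - 2*y + 1, f_y(x, y) = -x**2 + 4*x*y - 2*x + 6*y**2 - 4*y + 1.
  f_x(P) = 17, f_y(P) = 52 (gradient nonzero, so P is smooth).
Step 3: tangent line at P: 17·(x − 1) + 52·(y − 3) = 0.
Expanding: 17*x + 52*y - 173 = 0.


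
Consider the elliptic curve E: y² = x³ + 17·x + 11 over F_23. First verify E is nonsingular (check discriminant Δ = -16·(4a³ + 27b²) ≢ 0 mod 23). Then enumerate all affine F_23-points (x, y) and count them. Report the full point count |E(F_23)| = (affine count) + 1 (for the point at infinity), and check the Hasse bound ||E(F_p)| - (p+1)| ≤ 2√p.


Affine points = {(1, 11), (1, 12), (7, 6), (7, 17), (10, 10), (10, 13), (14, 7), (14, 16), (16, 3), (16, 20), (18, 10), (18, 13), (20, 5), (20, 18), (22, 4), (22, 19)}; affine count = 16; |E(F_23)| = 17.

Discriminant check: Δ ∝ 4a³ + 27b² = 4·17³ + 27·11² = 4·4913 + 27·121 ≡ 11 (mod 23). Nonzero ⇒ E is nonsingular.
For each x ∈ F_23, compute rhs = x³ + 17·x + 11 mod 23, then count y ∈ F_23 with y² ≡ rhs.
  x = 0: rhs = 11, matching y values: none (0 points).
  x = 1: rhs = 6, matching y values: 11, 12 (2 points).
  x = 2: rhs = 7, matching y values: none (0 points).
  x = 3: rhs = 20, matching y values: none (0 points).
  x = 4: rhs = 5, matching y values: none (0 points).
  x = 5: rhs = 14, matching y values: none (0 points).
  x = 6: rhs = 7, matching y values: none (0 points).
  x = 7: rhs = 13, matching y values: 6, 17 (2 points).
  x = 8: rhs = 15, matching y values: none (0 points).
  x = 9: rhs = 19, matching y values: none (0 points).
  x = 10: rhs = 8, matching y values: 10, 13 (2 points).
  x = 11: rhs = 11, matching y values: none (0 points).
  x = 12: rhs = 11, matching y values: none (0 points).
  x = 13: rhs = 14, matching y values: none (0 points).
  x = 14: rhs = 3, matching y values: 7, 16 (2 points).
  x = 15: rhs = 7, matching y values: none (0 points).
  x = 16: rhs = 9, matching y values: 3, 20 (2 points).
  x = 17: rhs = 15, matching y values: none (0 points).
  x = 18: rhs = 8, matching y values: 10, 13 (2 points).
  x = 19: rhs = 17, matching y values: none (0 points).
  x = 20: rhs = 2, matching y values: 5, 18 (2 points).
  x = 21: rhs = 15, matching y values: none (0 points).
  x = 22: rhs = 16, matching y values: 4, 19 (2 points).
Total affine count: 16.
Full point count |E(F_23)| = 16 + 1 = 17.
Hasse bound: |17 − (23+1)| = |-7| = 7 ≤ 2√23 ≈ 9.5917 ✓.


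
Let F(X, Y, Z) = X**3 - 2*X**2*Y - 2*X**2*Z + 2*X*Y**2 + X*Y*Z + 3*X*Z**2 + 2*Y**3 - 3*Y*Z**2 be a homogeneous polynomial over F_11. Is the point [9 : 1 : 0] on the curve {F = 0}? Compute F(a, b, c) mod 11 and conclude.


F(9,1,0) ≡ 4 (mod 11); P is NOT on the curve.

Evaluate F(9, 1, 0) term-by-term (mod 11).
  X**3 ↦ 1·729·1·1 = 729
  -2*X**2*Y ↦ -2·81·1·1 = -162
  -2*X**2*Z ↦ -2·81·1·0 = 0
  2*X*Y**2 ↦ 2·9·1·1 = 18
  X*Y*Z ↦ 1·9·1·0 = 0
  3*X*Z**2 ↦ 3·9·1·0 = 0
  2*Y**3 ↦ 2·1·1·1 = 2
  -3*Y*Z**2 ↦ -3·1·1·0 = 0
Sum: F(9, 1, 0) = (729) + (-162) + (0) + (18) + (0) + (0) + (2) + (0) = 587.
Reducing mod 11: 587 ≡ 4 (mod 11).
Since F(a, b, c) ≡ 4 ≠ 0 (mod 11), P does NOT lie on the curve.


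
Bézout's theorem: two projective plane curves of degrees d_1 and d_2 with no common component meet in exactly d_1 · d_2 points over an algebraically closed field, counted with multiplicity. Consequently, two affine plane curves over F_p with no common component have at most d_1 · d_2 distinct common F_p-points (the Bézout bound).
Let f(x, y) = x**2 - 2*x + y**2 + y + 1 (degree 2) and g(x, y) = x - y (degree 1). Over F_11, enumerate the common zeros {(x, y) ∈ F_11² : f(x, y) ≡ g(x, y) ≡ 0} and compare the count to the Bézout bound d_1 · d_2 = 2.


Common zeros: {(8, 8), (9, 9)}; count = 2; Bézout bound = 2.

deg(f) = 2, deg(g) = 1, so Bézout bound = 2.
Scan x ∈ F_11. For each x, list the y ∈ F_11 with f(x, y) ≡ 0 and those with g(x, y) ≡ 0 (mod 11); the common zeros in that column are the intersection.
  x = 0: f ≡ 0 at y ∈ ∅; g ≡ 0 at y ∈ {0}; common: ∅.
  x = 1: f ≡ 0 at y ∈ {0, 10}; g ≡ 0 at y ∈ {1}; common: ∅.
  x = 2: f ≡ 0 at y ∈ ∅; g ≡ 0 at y ∈ {2}; common: ∅.
  x = 3: f ≡ 0 at y ∈ ∅; g ≡ 0 at y ∈ {3}; common: ∅.
  x = 4: f ≡ 0 at y ∈ {1, 9}; g ≡ 0 at y ∈ {4}; common: ∅.
  x = 5: f ≡ 0 at y ∈ {2, 8}; g ≡ 0 at y ∈ {5}; common: ∅.
  x = 6: f ≡ 0 at y ∈ {5}; g ≡ 0 at y ∈ {6}; common: ∅.
  x = 7: f ≡ 0 at y ∈ {5}; g ≡ 0 at y ∈ {7}; common: ∅.
  x = 8: f ≡ 0 at y ∈ {2, 8}; g ≡ 0 at y ∈ {8}; common: {8}.
  x = 9: f ≡ 0 at y ∈ {1, 9}; g ≡ 0 at y ∈ {9}; common: {9}.
  x = 10: f ≡ 0 at y ∈ ∅; g ≡ 0 at y ∈ {10}; common: ∅.
Collecting: common zeros = {(8, 8), (9, 9)}, so the count is 2.
Comparison with the Bézout bound: 2 ≤ 2 = deg(f)·deg(g), as expected for curves with no common component (the bound is attained).


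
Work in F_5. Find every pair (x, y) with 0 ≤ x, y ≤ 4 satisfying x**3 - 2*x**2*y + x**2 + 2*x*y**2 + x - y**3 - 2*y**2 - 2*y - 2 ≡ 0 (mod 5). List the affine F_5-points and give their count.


Affine F_5-points: {(1, 2), (2, 4), (3, 1), (3, 2), (4, 2)}; count = 5.

For each of the 25 pairs (x, y) ∈ F_5², evaluate f(x, y) mod 5. Record the zeros.
  x = 0: [0↦3, 1↦3, 2↦3, 3↦2, 4↦4]  zeros at y ∈ ∅
  x = 1: [0↦1, 1↦1, 2↦0, 3↦2, 4↦1]  zeros at y ∈ {2}
  x = 2: [0↦2, 1↦3, 2↦2, 3↦3, 4↦0]  zeros at y ∈ {4}
  x = 3: [0↦2, 1↦0, 2↦0, 3↦1, 4↦2]  zeros at y ∈ {1, 2}
  x = 4: [0↦2, 1↦3, 2↦0, 3↦2, 4↦3]  zeros at y ∈ {2}
Collecting zeros: affine points = {(1, 2), (2, 4), (3, 1), (3, 2), (4, 2)}.
Total count |C(F_5)_aff| = 5.


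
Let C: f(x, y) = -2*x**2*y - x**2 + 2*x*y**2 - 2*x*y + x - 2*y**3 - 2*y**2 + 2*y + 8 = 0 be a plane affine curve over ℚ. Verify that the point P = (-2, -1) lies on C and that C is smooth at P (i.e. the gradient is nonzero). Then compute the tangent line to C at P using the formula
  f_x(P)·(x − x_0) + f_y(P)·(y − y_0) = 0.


Tangent line at P: x + 4*y + 6 = 0.

Step 1: f(-2, -1) = 0, so P lies on C.
Step 2: partial derivatives
  f_x(x, y) = -4*x*y - 2*x + 2*y**2 - 2*y + 1, f_y(x, y) = -2*x**2 + 4*x*y - 2*x - 6*y**2 - 4*y + 2.
  f_x(P) = 1, f_y(P) = 4 (gradient nonzero, so P is smooth).
Step 3: tangent line at P: 1·(x − -2) + 4·(y − -1) = 0.
Expanding: x + 4*y + 6 = 0.
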